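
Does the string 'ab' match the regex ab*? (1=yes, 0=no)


Pattern: ab*
String: 'ab'
Pattern requires: exactly one 'a' followed by zero or more 'b's
First char is 'a' -> OK
Rest 'b': all b's? Yes
Result: 1

1


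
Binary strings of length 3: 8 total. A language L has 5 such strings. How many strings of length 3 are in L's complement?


Alphabet: {0,1}
String length: 3
Total strings of length 3 = 2^3 = 8
Strings in L = 5
Complement = total - |L|
= 8 - 5
= 3

3


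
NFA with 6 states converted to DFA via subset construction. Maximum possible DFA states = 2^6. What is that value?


NFA has 6 states
Subset construction: each DFA state = subset of NFA states
Maximum subsets = 2^6
2^6 = 64

64


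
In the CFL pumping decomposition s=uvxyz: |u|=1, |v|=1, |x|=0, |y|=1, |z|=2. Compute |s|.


|s| = |u| + |v| + |x| + |y| + |z|
= 1 + 1 + 0 + 1 + 2
= 2 + 0 + 3
= 2 + 3
= 5

5


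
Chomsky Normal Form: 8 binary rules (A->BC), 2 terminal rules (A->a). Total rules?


CNF allows two rule forms:
  A -> BC (binary): 8 rules
  A -> a (terminal): 2 rules
Total = 8 + 2 = 10

10


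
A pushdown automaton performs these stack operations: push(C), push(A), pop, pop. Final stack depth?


Tracing stack operations:
  push(C) -> stack = [C], depth=1
  push(A) -> stack = [C,A], depth=2
  pop -> removed A, stack = [C], depth=1
  pop -> removed C, stack = [], depth=0
Final depth = 0

0


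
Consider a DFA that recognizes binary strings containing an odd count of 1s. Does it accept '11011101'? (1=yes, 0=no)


DFA has 2 states: q_even (start, accept=no) and q_odd
Processing string '11011101' character by character:
  Position 0: read '1', 1-count=1 -> q_odd
  Position 1: read '1', 1-count=2 -> q_even
  Position 2: read '0', 1-count=2 -> q_even (no change)
  Position 3: read '1', 1-count=3 -> q_odd
  Position 4: read '1', 1-count=4 -> q_even
  Position 5: read '1', 1-count=5 -> q_odd
  Position 6: read '0', 1-count=5 -> q_odd (no change)
  Position 7: read '1', 1-count=6 -> q_even
Final state: q_even, total 1s = 6 (even); the DFA requires an odd count -> reject

0


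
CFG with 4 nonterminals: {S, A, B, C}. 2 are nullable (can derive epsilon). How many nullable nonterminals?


Nonterminals: {S, A, B, C}
A nonterminal is nullable if it can derive epsilon
Counting nullable nonterminals: 2
Total nullable = 2

2


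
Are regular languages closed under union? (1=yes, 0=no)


Regular languages are closed under:
- Union (DFA product construction)
- Intersection (DFA product construction)
- Complement (swap accept/reject states)
- Concatenation (NFA construction)
- Kleene star (NFA construction)
union is in this list
Therefore: closed

1


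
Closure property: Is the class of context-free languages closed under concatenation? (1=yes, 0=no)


CFL closure properties:
  Closed under: union, concatenation, Kleene star
  NOT closed under: intersection, complement
Operation 'concatenation' is in closed list -> Yes (closed)

1


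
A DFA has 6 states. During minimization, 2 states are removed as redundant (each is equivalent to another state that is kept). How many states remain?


Original DFA: 6 states
Redundant states removed: 2
Minimized states = original - removed
= 6 - 2
= 4

4


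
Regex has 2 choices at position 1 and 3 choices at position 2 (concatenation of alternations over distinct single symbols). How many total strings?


First group: 2 alternatives
Second group: 3 alternatives
Concatenation: each choice from group 1 pairs with each from group 2
Total = 2 x 3 = 6

6


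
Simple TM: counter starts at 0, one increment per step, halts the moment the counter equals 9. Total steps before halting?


Counter starts at 0. Counting sequence:
  Step 1: counter = 1
  Step 2: counter = 2
  Step 3: counter = 3
  Step 4: counter = 4
  Step 5: counter = 5
  Step 6: counter = 6
  ...
  Step 9: counter = 9
Counter reached 9 -> halt
Total steps = 9

9


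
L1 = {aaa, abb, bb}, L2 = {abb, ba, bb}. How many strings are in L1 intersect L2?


L1 = {aaa, abb, bb}
L2 = {abb, ba, bb}
Checking each string in L1 against L2:
  'aaa': in L2? No
  'abb': in L2? Yes
  'bb': in L2? Yes
Intersection = {abb, bb}
|L1 ∩ L2| = 2

2


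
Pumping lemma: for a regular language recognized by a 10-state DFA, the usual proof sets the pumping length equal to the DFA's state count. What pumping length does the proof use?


Pumping lemma for regular languages (standard proof):
Take p = |Q|, the number of DFA states.
Any string of length >= |Q| passes through |Q|+1 states while reading its first |Q| symbols,
so by pigeonhole some state repeats, giving the loop that can be pumped.
Here |Q| = 10
Therefore the proof uses p = 10

10


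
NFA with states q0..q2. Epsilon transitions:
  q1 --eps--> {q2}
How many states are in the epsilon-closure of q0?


Starting from q0
Initialize closure = {q0}
q0 has no outgoing epsilon transitions -> nothing to add
Final closure: {q0}
Size = 1

1


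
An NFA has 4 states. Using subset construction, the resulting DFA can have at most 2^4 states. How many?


NFA has 4 states
Subset construction: each DFA state = subset of NFA states
Maximum subsets = 2^4
2^4 = 16

16


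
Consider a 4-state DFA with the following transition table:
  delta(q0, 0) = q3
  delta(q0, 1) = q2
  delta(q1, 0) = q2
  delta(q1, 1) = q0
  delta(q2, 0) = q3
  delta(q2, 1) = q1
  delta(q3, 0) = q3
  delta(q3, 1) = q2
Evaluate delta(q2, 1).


Looking up transition function:
delta(q2, 1) in the table
Row: q2, Column: 1
Result: q1

q1


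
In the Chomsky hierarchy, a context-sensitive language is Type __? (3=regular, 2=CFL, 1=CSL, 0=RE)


Chomsky hierarchy levels:
  Type 3: Regular (DFA/NFA/regex)
  Type 2: Context-free (PDA)
  Type 1: Context-sensitive
  Type 0: Recursively enumerable (TM)
'context-sensitive' corresponds to Type 1

1


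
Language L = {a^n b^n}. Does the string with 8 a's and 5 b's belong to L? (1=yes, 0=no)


Language requires equal numbers of a's and b's
PDA pushes for each 'a', pops for each 'b'
Number of a's = 8
Number of b's = 5
8 != 5 -> Reject

0


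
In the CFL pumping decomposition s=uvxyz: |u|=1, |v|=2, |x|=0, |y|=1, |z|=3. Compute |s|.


|s| = |u| + |v| + |x| + |y| + |z|
= 1 + 2 + 0 + 1 + 3
= 3 + 0 + 4
= 3 + 4
= 7

7


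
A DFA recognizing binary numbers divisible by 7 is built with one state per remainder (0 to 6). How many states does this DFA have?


Divisibility by 7 is tracked via the remainder mod 7: 0, 1, ..., 6
The construction assigns one state to each remainder
Number of remainders = 7

7


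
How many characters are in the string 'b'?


String: 'b'
Counting characters:
  'b' appears 1 time(s)
Total length = 0 + 1 = 1

1


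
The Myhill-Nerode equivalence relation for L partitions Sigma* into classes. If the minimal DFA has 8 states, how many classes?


Myhill-Nerode theorem:
Number of equivalence classes = number of states in minimal DFA
Minimal DFA states = 8
Therefore equivalence classes = 8

8


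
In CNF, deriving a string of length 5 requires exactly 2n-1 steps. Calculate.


Chomsky Normal Form derivation:
String length n = 5
Each step either:
  - Splits a nonterminal into two (n-1 such steps)
  - Converts a nonterminal to terminal (n such steps)
Total = (n-1) + n = 2n - 1
= 2(5) - 1
= 10 - 1
= 9

9


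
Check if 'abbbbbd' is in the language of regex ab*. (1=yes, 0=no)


Pattern: ab*
String: 'abbbbbd'
Pattern requires: exactly one 'a' followed by zero or more 'b's
First char is 'a' -> OK
Rest 'bbbbbd': all b's? No
Result: 0

0


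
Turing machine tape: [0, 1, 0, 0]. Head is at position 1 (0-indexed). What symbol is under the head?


Tape: [0, 1, 0, 0]
Positions: 0 1 2 3
Values:    0 1 0 0
Head at position 1
tape[1] = 1

1


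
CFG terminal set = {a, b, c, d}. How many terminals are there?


Terminal symbols: a, b, c, d
Counting each: a (#1), b (#2), c (#3), d (#4)
Total = 4

4


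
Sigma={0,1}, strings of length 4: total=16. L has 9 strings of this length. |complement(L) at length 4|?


Alphabet: {0,1}
String length: 4
Total strings of length 4 = 2^4 = 16
Strings in L = 9
Complement = total - |L|
= 16 - 9
= 7

7


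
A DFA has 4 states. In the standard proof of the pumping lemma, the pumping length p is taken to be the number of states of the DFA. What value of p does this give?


Pumping lemma for regular languages (standard proof):
Take p = |Q|, the number of DFA states.
Any string of length >= |Q| passes through |Q|+1 states while reading its first |Q| symbols,
so by pigeonhole some state repeats, giving the loop that can be pumped.
Here |Q| = 4
Therefore the proof uses p = 4

4


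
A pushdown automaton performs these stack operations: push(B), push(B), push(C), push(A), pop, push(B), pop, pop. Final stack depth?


Tracing stack operations:
  push(B) -> stack = [B], depth=1
  push(B) -> stack = [B,B], depth=2
  push(C) -> stack = [B,B,C], depth=3
  push(A) -> stack = [B,B,C,A], depth=4
  pop -> removed A, stack = [B,B,C], depth=3
  push(B) -> stack = [B,B,C,B], depth=4
  pop -> removed B, stack = [B,B,C], depth=3
  pop -> removed C, stack = [B,B], depth=2
Final depth = 2

2


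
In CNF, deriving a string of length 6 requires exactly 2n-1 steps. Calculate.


Chomsky Normal Form derivation:
String length n = 6
Each step either:
  - Splits a nonterminal into two (n-1 such steps)
  - Converts a nonterminal to terminal (n such steps)
Total = (n-1) + n = 2n - 1
= 2(6) - 1
= 12 - 1
= 11

11


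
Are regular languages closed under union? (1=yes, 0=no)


Regular languages are closed under all standard operations:
- Union: Yes (product construction)
- Intersection: Yes (product construction)
- Complement: Yes (swap accept/reject)
- Concatenation: Yes (NFA construction)
Operation: union -> Closed

1


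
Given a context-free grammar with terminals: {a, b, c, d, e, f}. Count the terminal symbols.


Terminal symbols: a, b, c, d, e, f
Counting each: a (#1), b (#2), c (#3), d (#4), e (#5), f (#6)
Total = 6

6


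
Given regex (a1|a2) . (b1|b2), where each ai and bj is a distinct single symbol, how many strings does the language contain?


First group: 2 alternatives
Second group: 2 alternatives
Concatenation: each choice from group 1 pairs with each from group 2
Total = 2 x 2 = 4

4


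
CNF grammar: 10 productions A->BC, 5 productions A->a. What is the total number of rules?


CNF allows two rule forms:
  A -> BC (binary): 10 rules
  A -> a (terminal): 5 rules
Total = 10 + 5 = 15

15


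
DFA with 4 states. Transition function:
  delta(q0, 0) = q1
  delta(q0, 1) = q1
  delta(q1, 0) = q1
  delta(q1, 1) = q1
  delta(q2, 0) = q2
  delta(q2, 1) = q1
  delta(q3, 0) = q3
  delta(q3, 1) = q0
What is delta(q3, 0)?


Looking up transition function:
delta(q3, 0) in the table
Row: q3, Column: 0
Result: q3

q3


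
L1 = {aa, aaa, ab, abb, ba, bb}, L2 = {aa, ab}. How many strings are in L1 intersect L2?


L1 = {aa, aaa, ab, abb, ba, bb}
L2 = {aa, ab}
Checking each string in L1 against L2:
  'aa': in L2? Yes
  'aaa': in L2? No
  'ab': in L2? Yes
  'abb': in L2? No
  'ba': in L2? No
  'bb': in L2? No
Intersection = {aa, ab}
|L1 ∩ L2| = 2

2


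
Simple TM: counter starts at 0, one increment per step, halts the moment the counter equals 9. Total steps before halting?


Counter starts at 0. Counting sequence:
  Step 1: counter = 1
  Step 2: counter = 2
  Step 3: counter = 3
  Step 4: counter = 4
  Step 5: counter = 5
  Step 6: counter = 6
  ...
  Step 9: counter = 9
Counter reached 9 -> halt
Total steps = 9

9


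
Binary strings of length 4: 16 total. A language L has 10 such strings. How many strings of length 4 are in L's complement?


Alphabet: {0,1}
String length: 4
Total strings of length 4 = 2^4 = 16
Strings in L = 10
Complement = total - |L|
= 16 - 10
= 6

6


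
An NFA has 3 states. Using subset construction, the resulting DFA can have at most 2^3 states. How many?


NFA has 3 states
Subset construction: each DFA state = subset of NFA states
Maximum subsets = 2^3
2^3 = 8

8


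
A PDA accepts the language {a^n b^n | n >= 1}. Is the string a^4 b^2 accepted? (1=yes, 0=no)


Language requires equal numbers of a's and b's
PDA pushes for each 'a', pops for each 'b'
Number of a's = 4
Number of b's = 2
4 != 2 -> Reject

0


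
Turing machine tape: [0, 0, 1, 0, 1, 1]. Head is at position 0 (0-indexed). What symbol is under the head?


Tape: [0, 0, 1, 0, 1, 1]
Positions: 0 1 2 3 4 5
Values:    0 0 1 0 1 1
Head at position 0
tape[0] = 0

0


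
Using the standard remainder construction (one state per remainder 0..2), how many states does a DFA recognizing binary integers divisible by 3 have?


Divisibility by 3 is tracked via the remainder mod 3: 0, 1, ..., 2
The construction assigns one state to each remainder
Number of remainders = 3

3


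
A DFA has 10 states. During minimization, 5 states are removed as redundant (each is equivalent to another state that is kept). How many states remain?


Original DFA: 10 states
Redundant states removed: 5
Minimized states = original - removed
= 10 - 5
= 5

5


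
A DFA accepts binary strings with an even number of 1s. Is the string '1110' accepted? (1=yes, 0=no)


DFA has 2 states: q_even (start, accept=yes) and q_odd
Processing string '1110' character by character:
  Position 0: read '1', 1-count=1 -> q_odd
  Position 1: read '1', 1-count=2 -> q_even
  Position 2: read '1', 1-count=3 -> q_odd
  Position 3: read '0', 1-count=3 -> q_odd (no change)
Final state: q_odd, total 1s = 3 (odd); the DFA requires an even count -> reject

0


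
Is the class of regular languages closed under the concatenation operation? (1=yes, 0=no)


Regular languages are closed under:
- Union (DFA product construction)
- Intersection (DFA product construction)
- Complement (swap accept/reject states)
- Concatenation (NFA construction)
- Kleene star (NFA construction)
concatenation is in this list
Therefore: closed

1


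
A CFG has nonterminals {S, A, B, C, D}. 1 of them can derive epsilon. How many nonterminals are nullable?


Nonterminals: {S, A, B, C, D}
A nonterminal is nullable if it can derive epsilon
Counting nullable nonterminals: 1
Total nullable = 1

1


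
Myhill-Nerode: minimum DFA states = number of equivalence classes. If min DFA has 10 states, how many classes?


Myhill-Nerode theorem:
Number of equivalence classes = number of states in minimal DFA
Minimal DFA states = 10
Therefore equivalence classes = 10

10


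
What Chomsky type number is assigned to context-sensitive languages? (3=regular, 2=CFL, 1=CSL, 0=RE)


Chomsky hierarchy levels:
  Type 3: Regular (DFA/NFA/regex)
  Type 2: Context-free (PDA)
  Type 1: Context-sensitive
  Type 0: Recursively enumerable (TM)
'context-sensitive' corresponds to Type 1

1


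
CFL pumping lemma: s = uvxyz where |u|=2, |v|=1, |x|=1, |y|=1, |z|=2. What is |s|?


|s| = |u| + |v| + |x| + |y| + |z|
= 2 + 1 + 1 + 1 + 2
= 3 + 1 + 3
= 4 + 3
= 7

7


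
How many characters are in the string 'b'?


String: 'b'
Counting characters:
  'b' appears 1 time(s)
Total length = 0 + 1 = 1

1


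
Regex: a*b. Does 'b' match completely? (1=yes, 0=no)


Pattern: a*b
String: 'b'
Pattern requires: zero or more 'a's followed by exactly one 'b'
Found 0 leading 'a's
Remaining: 'b'
Remaining is exactly 'b' -> match
Result: 1

1


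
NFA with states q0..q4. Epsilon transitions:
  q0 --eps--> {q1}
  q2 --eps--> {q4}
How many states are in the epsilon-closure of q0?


Starting from q0
Initialize closure = {q0}
Follow epsilon from q0 -> add q1
Final closure: {q0, q1}
Size = 2

2


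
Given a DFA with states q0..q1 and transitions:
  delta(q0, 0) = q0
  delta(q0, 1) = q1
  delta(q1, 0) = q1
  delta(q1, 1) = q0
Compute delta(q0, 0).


Looking up transition function:
delta(q0, 0) in the table
Row: q0, Column: 0
Result: q0

q0


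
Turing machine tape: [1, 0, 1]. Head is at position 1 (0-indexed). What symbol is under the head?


Tape: [1, 0, 1]
Positions: 0 1 2
Values:    1 0 1
Head at position 1
tape[1] = 0

0


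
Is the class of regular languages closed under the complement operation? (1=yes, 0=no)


Regular languages are closed under:
- Union (DFA product construction)
- Intersection (DFA product construction)
- Complement (swap accept/reject states)
- Concatenation (NFA construction)
- Kleene star (NFA construction)
complement is in this list
Therefore: closed

1


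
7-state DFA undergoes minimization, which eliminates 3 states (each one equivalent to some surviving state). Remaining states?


Original DFA: 7 states
Redundant states removed: 3
Minimized states = original - removed
= 7 - 3
= 4

4


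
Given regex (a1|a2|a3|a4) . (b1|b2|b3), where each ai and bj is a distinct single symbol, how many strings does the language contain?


First group: 4 alternatives
Second group: 3 alternatives
Concatenation: each choice from group 1 pairs with each from group 2
Total = 4 x 3 = 12

12


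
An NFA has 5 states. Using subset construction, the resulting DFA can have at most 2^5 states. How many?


NFA has 5 states
Subset construction: each DFA state = subset of NFA states
Maximum subsets = 2^5
2^5 = 32

32


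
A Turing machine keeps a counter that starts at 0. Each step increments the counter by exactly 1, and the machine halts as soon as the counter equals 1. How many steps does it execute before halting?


Counter starts at 0. Counting sequence:
  Step 1: counter = 1
Counter reached 1 -> halt
Total steps = 1

1


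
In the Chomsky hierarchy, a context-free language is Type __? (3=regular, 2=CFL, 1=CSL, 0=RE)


Chomsky hierarchy levels:
  Type 3: Regular (DFA/NFA/regex)
  Type 2: Context-free (PDA)
  Type 1: Context-sensitive
  Type 0: Recursively enumerable (TM)
'context-free' corresponds to Type 2

2


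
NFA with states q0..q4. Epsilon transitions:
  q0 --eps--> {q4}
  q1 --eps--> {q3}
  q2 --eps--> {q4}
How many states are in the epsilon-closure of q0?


Starting from q0
Initialize closure = {q0}
Follow epsilon from q0 -> add q4
Final closure: {q0, q4}
Size = 2

2


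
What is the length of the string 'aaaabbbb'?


String: 'aaaabbbb'
Counting characters:
  'a' appears 4 time(s)
  'b' appears 4 time(s)
Total length = 4 + 4 = 8

8


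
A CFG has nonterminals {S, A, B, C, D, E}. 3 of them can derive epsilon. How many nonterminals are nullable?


Nonterminals: {S, A, B, C, D, E}
A nonterminal is nullable if it can derive epsilon
Counting nullable nonterminals: 3
Total nullable = 3

3


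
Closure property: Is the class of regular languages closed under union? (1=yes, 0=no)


Regular languages are closed under all standard operations:
- Union: Yes (product construction)
- Intersection: Yes (product construction)
- Complement: Yes (swap accept/reject)
- Concatenation: Yes (NFA construction)
Operation: union -> Closed

1


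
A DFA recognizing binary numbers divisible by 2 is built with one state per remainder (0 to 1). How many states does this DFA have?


Divisibility by 2 is tracked via the remainder mod 2: 0, 1, ..., 1
The construction assigns one state to each remainder
Number of remainders = 2

2


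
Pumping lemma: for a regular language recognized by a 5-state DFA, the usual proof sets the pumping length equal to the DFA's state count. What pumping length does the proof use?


Pumping lemma for regular languages (standard proof):
Take p = |Q|, the number of DFA states.
Any string of length >= |Q| passes through |Q|+1 states while reading its first |Q| symbols,
so by pigeonhole some state repeats, giving the loop that can be pumped.
Here |Q| = 5
Therefore the proof uses p = 5

5


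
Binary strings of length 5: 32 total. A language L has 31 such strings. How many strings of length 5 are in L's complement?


Alphabet: {0,1}
String length: 5
Total strings of length 5 = 2^5 = 32
Strings in L = 31
Complement = total - |L|
= 32 - 31
= 1

1


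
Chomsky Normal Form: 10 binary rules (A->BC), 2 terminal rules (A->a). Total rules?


CNF allows two rule forms:
  A -> BC (binary): 10 rules
  A -> a (terminal): 2 rules
Total = 10 + 2 = 12

12


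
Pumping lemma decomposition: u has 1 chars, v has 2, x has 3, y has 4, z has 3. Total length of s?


|s| = |u| + |v| + |x| + |y| + |z|
= 1 + 2 + 3 + 4 + 3
= 3 + 3 + 7
= 6 + 7
= 13

13


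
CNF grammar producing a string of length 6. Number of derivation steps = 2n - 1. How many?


Chomsky Normal Form derivation:
String length n = 6
Each step either:
  - Splits a nonterminal into two (n-1 such steps)
  - Converts a nonterminal to terminal (n such steps)
Total = (n-1) + n = 2n - 1
= 2(6) - 1
= 12 - 1
= 11

11


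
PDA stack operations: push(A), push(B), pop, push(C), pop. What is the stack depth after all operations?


Tracing stack operations:
  push(A) -> stack = [A], depth=1
  push(B) -> stack = [A,B], depth=2
  pop -> removed B, stack = [A], depth=1
  push(C) -> stack = [A,C], depth=2
  pop -> removed C, stack = [A], depth=1
Final depth = 1

1


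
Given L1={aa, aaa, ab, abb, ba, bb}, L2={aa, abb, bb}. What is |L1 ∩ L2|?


L1 = {aa, aaa, ab, abb, ba, bb}
L2 = {aa, abb, bb}
Checking each string in L1 against L2:
  'aa': in L2? Yes
  'aaa': in L2? No
  'ab': in L2? No
  'abb': in L2? Yes
  'ba': in L2? No
  'bb': in L2? Yes
Intersection = {aa, abb, bb}
|L1 ∩ L2| = 3

3


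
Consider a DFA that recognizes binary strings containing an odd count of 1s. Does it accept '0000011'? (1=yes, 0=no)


DFA has 2 states: q_even (start, accept=no) and q_odd
Processing string '0000011' character by character:
  Position 0: read '0', 1-count=0 -> q_even (no change)
  Position 1: read '0', 1-count=0 -> q_even (no change)
  Position 2: read '0', 1-count=0 -> q_even (no change)
  Position 3: read '0', 1-count=0 -> q_even (no change)
  Position 4: read '0', 1-count=0 -> q_even (no change)
  Position 5: read '1', 1-count=1 -> q_odd
  Position 6: read '1', 1-count=2 -> q_even
Final state: q_even, total 1s = 2 (even); the DFA requires an odd count -> reject

0


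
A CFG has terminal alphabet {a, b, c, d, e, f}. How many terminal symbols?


Terminal symbols: a, b, c, d, e, f
Counting each: a (#1), b (#2), c (#3), d (#4), e (#5), f (#6)
Total = 6

6


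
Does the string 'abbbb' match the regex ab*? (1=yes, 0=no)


Pattern: ab*
String: 'abbbb'
Pattern requires: exactly one 'a' followed by zero or more 'b's
First char is 'a' -> OK
Rest 'bbbb': all b's? Yes
Result: 1

1


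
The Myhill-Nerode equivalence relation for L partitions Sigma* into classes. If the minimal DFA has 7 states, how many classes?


Myhill-Nerode theorem:
Number of equivalence classes = number of states in minimal DFA
Minimal DFA states = 7
Therefore equivalence classes = 7

7


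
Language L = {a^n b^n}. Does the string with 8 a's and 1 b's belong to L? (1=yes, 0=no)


Language requires equal numbers of a's and b's
PDA pushes for each 'a', pops for each 'b'
Number of a's = 8
Number of b's = 1
8 != 1 -> Reject

0


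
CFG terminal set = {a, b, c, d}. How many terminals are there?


Terminal symbols: a, b, c, d
Counting each: a (#1), b (#2), c (#3), d (#4)
Total = 4

4


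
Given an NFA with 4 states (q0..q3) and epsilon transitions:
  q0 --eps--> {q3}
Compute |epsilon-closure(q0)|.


Starting from q0
Initialize closure = {q0}
Follow epsilon from q0 -> add q3
Final closure: {q0, q3}
Size = 2

2


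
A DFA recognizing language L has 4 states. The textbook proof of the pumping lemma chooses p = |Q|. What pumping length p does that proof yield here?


Pumping lemma for regular languages (standard proof):
Take p = |Q|, the number of DFA states.
Any string of length >= |Q| passes through |Q|+1 states while reading its first |Q| symbols,
so by pigeonhole some state repeats, giving the loop that can be pumped.
Here |Q| = 4
Therefore the proof uses p = 4

4


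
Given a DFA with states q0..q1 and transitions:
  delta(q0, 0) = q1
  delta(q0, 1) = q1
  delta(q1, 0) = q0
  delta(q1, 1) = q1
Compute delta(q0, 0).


Looking up transition function:
delta(q0, 0) in the table
Row: q0, Column: 0
Result: q1

q1


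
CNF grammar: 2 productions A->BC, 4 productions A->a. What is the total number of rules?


CNF allows two rule forms:
  A -> BC (binary): 2 rules
  A -> a (terminal): 4 rules
Total = 2 + 4 = 6

6


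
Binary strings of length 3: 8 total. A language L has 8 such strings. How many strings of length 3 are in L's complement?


Alphabet: {0,1}
String length: 3
Total strings of length 3 = 2^3 = 8
Strings in L = 8
Complement = total - |L|
= 8 - 8
= 0

0


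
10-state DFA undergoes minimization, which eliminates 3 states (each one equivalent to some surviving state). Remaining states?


Original DFA: 10 states
Redundant states removed: 3
Minimized states = original - removed
= 10 - 3
= 7

7


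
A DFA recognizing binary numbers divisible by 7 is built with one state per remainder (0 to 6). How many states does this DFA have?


Divisibility by 7 is tracked via the remainder mod 7: 0, 1, ..., 6
The construction assigns one state to each remainder
Number of remainders = 7

7


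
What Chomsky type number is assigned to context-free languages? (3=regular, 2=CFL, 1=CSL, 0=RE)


Chomsky hierarchy levels:
  Type 3: Regular (DFA/NFA/regex)
  Type 2: Context-free (PDA)
  Type 1: Context-sensitive
  Type 0: Recursively enumerable (TM)
'context-free' corresponds to Type 2

2


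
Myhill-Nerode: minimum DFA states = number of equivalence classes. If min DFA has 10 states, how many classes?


Myhill-Nerode theorem:
Number of equivalence classes = number of states in minimal DFA
Minimal DFA states = 10
Therefore equivalence classes = 10

10


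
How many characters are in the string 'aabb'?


String: 'aabb'
Counting characters:
  'a' appears 2 time(s)
  'b' appears 2 time(s)
Total length = 2 + 2 = 4

4


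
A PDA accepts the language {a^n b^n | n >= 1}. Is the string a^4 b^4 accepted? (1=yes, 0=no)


Language requires equal numbers of a's and b's
PDA pushes for each 'a', pops for each 'b'
Number of a's = 4
Number of b's = 4
4 == 4 -> Accept

1


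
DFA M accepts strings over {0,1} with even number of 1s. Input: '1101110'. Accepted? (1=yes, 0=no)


DFA has 2 states: q_even (start, accept=yes) and q_odd
Processing string '1101110' character by character:
  Position 0: read '1', 1-count=1 -> q_odd
  Position 1: read '1', 1-count=2 -> q_even
  Position 2: read '0', 1-count=2 -> q_even (no change)
  Position 3: read '1', 1-count=3 -> q_odd
  Position 4: read '1', 1-count=4 -> q_even
  Position 5: read '1', 1-count=5 -> q_odd
  Position 6: read '0', 1-count=5 -> q_odd (no change)
Final state: q_odd, total 1s = 5 (odd); the DFA requires an even count -> reject

0


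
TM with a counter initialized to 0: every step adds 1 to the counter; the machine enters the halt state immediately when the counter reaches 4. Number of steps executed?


Counter starts at 0. Counting sequence:
  Step 1: counter = 1
  Step 2: counter = 2
  Step 3: counter = 3
  Step 4: counter = 4
Counter reached 4 -> halt
Total steps = 4

4


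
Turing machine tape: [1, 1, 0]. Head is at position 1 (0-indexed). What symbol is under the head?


Tape: [1, 1, 0]
Positions: 0 1 2
Values:    1 1 0
Head at position 1
tape[1] = 1

1


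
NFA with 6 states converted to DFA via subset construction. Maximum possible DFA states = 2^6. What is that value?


NFA has 6 states
Subset construction: each DFA state = subset of NFA states
Maximum subsets = 2^6
2^6 = 64

64


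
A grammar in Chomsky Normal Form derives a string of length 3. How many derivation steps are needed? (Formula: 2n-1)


Chomsky Normal Form derivation:
String length n = 3
Each step either:
  - Splits a nonterminal into two (n-1 such steps)
  - Converts a nonterminal to terminal (n such steps)
Total = (n-1) + n = 2n - 1
= 2(3) - 1
= 6 - 1
= 5

5


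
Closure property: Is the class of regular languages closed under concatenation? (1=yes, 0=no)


Regular languages are closed under all standard operations:
- Union: Yes (product construction)
- Intersection: Yes (product construction)
- Complement: Yes (swap accept/reject)
- Concatenation: Yes (NFA construction)
Operation: concatenation -> Closed

1


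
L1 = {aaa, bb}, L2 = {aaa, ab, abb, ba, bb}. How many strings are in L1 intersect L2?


L1 = {aaa, bb}
L2 = {aaa, ab, abb, ba, bb}
Checking each string in L1 against L2:
  'aaa': in L2? Yes
  'bb': in L2? Yes
Intersection = {aaa, bb}
|L1 ∩ L2| = 2

2


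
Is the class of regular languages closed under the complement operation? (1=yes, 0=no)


Regular languages are closed under:
- Union (DFA product construction)
- Intersection (DFA product construction)
- Complement (swap accept/reject states)
- Concatenation (NFA construction)
- Kleene star (NFA construction)
complement is in this list
Therefore: closed

1


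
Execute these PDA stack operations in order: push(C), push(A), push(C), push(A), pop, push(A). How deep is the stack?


Tracing stack operations:
  push(C) -> stack = [C], depth=1
  push(A) -> stack = [C,A], depth=2
  push(C) -> stack = [C,A,C], depth=3
  push(A) -> stack = [C,A,C,A], depth=4
  pop -> removed A, stack = [C,A,C], depth=3
  push(A) -> stack = [C,A,C,A], depth=4
Final depth = 4

4


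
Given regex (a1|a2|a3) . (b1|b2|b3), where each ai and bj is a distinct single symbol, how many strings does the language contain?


First group: 3 alternatives
Second group: 3 alternatives
Concatenation: each choice from group 1 pairs with each from group 2
Total = 3 x 3 = 9

9


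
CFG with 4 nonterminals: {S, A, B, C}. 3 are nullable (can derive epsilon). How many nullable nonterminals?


Nonterminals: {S, A, B, C}
A nonterminal is nullable if it can derive epsilon
Counting nullable nonterminals: 3
Total nullable = 3

3


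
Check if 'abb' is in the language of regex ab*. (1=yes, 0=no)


Pattern: ab*
String: 'abb'
Pattern requires: exactly one 'a' followed by zero or more 'b's
First char is 'a' -> OK
Rest 'bb': all b's? Yes
Result: 1

1


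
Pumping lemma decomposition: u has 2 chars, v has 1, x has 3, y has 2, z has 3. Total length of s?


|s| = |u| + |v| + |x| + |y| + |z|
= 2 + 1 + 3 + 2 + 3
= 3 + 3 + 5
= 6 + 5
= 11

11


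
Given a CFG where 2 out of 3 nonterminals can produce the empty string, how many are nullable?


Nonterminals: {S, A, B}
A nonterminal is nullable if it can derive epsilon
Counting nullable nonterminals: 2
Total nullable = 2

2


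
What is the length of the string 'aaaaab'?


String: 'aaaaab'
Counting characters:
  'a' appears 5 time(s)
  'b' appears 1 time(s)
Total length = 5 + 1 = 6

6


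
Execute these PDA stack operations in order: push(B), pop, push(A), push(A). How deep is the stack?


Tracing stack operations:
  push(B) -> stack = [B], depth=1
  pop -> removed B, stack = [], depth=0
  push(A) -> stack = [A], depth=1
  push(A) -> stack = [A,A], depth=2
Final depth = 2

2


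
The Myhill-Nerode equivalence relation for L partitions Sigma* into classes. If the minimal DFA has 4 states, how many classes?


Myhill-Nerode theorem:
Number of equivalence classes = number of states in minimal DFA
Minimal DFA states = 4
Therefore equivalence classes = 4

4


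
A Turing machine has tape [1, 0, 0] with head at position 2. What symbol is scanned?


Tape: [1, 0, 0]
Positions: 0 1 2
Values:    1 0 0
Head at position 2
tape[2] = 0

0


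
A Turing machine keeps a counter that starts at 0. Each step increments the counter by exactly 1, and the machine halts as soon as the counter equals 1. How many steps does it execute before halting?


Counter starts at 0. Counting sequence:
  Step 1: counter = 1
Counter reached 1 -> halt
Total steps = 1

1


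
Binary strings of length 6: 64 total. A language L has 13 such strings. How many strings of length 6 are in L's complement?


Alphabet: {0,1}
String length: 6
Total strings of length 6 = 2^6 = 64
Strings in L = 13
Complement = total - |L|
= 64 - 13
= 51

51


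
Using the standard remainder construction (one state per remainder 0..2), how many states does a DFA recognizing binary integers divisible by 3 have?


Divisibility by 3 is tracked via the remainder mod 3: 0, 1, ..., 2
The construction assigns one state to each remainder
Number of remainders = 3

3


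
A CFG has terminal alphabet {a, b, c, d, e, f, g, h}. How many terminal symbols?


Terminal symbols: a, b, c, d, e, f, g, h
Counting each: a (#1), b (#2), c (#3), d (#4), e (#5), f (#6), g (#7), h (#8)
Total = 8

8


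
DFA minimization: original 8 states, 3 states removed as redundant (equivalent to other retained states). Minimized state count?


Original DFA: 8 states
Redundant states removed: 3
Minimized states = original - removed
= 8 - 3
= 5

5


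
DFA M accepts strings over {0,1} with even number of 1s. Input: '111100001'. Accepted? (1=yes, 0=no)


DFA has 2 states: q_even (start, accept=yes) and q_odd
Processing string '111100001' character by character:
  Position 0: read '1', 1-count=1 -> q_odd
  Position 1: read '1', 1-count=2 -> q_even
  Position 2: read '1', 1-count=3 -> q_odd
  Position 3: read '1', 1-count=4 -> q_even
  Position 4: read '0', 1-count=4 -> q_even (no change)
  Position 5: read '0', 1-count=4 -> q_even (no change)
  Position 6: read '0', 1-count=4 -> q_even (no change)
  Position 7: read '0', 1-count=4 -> q_even (no change)
  Position 8: read '1', 1-count=5 -> q_odd
Final state: q_odd, total 1s = 5 (odd); the DFA requires an even count -> reject

0


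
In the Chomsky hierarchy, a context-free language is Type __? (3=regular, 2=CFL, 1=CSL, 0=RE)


Chomsky hierarchy levels:
  Type 3: Regular (DFA/NFA/regex)
  Type 2: Context-free (PDA)
  Type 1: Context-sensitive
  Type 0: Recursively enumerable (TM)
'context-free' corresponds to Type 2

2


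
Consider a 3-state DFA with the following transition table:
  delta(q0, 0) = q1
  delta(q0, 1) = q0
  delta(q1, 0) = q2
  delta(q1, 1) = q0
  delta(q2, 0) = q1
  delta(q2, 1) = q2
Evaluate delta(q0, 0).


Looking up transition function:
delta(q0, 0) in the table
Row: q0, Column: 0
Result: q1

q1


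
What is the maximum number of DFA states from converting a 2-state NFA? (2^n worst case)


NFA has 2 states
Subset construction: each DFA state = subset of NFA states
Maximum subsets = 2^2
2^2 = 4

4


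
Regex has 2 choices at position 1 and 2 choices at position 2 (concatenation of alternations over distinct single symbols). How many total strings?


First group: 2 alternatives
Second group: 2 alternatives
Concatenation: each choice from group 1 pairs with each from group 2
Total = 2 x 2 = 4

4


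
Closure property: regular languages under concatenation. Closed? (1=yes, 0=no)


Regular languages are closed under:
- Union (DFA product construction)
- Intersection (DFA product construction)
- Complement (swap accept/reject states)
- Concatenation (NFA construction)
- Kleene star (NFA construction)
concatenation is in this list
Therefore: closed

1


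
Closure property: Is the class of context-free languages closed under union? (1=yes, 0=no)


CFL closure properties:
  Closed under: union, concatenation, Kleene star
  NOT closed under: intersection, complement
Operation 'union' is in closed list -> Yes (closed)

1


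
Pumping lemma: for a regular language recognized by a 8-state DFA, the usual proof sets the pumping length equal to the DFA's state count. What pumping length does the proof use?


Pumping lemma for regular languages (standard proof):
Take p = |Q|, the number of DFA states.
Any string of length >= |Q| passes through |Q|+1 states while reading its first |Q| symbols,
so by pigeonhole some state repeats, giving the loop that can be pumped.
Here |Q| = 8
Therefore the proof uses p = 8

8


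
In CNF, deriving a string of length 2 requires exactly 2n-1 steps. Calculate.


Chomsky Normal Form derivation:
String length n = 2
Each step either:
  - Splits a nonterminal into two (n-1 such steps)
  - Converts a nonterminal to terminal (n such steps)
Total = (n-1) + n = 2n - 1
= 2(2) - 1
= 4 - 1
= 3

3


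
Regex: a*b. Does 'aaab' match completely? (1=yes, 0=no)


Pattern: a*b
String: 'aaab'
Pattern requires: zero or more 'a's followed by exactly one 'b'
Found 3 leading 'a's
Remaining: 'b'
Remaining is exactly 'b' -> match
Result: 1

1


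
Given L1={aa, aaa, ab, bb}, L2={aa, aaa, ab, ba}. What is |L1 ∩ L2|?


L1 = {aa, aaa, ab, bb}
L2 = {aa, aaa, ab, ba}
Checking each string in L1 against L2:
  'aa': in L2? Yes
  'aaa': in L2? Yes
  'ab': in L2? Yes
  'bb': in L2? No
Intersection = {aa, aaa, ab}
|L1 ∩ L2| = 3

3


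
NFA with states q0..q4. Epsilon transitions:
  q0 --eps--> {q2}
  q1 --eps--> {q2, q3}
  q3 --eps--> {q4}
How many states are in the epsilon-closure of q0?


Starting from q0
Initialize closure = {q0}
Follow epsilon from q0 -> add q2
Final closure: {q0, q2}
Size = 2

2


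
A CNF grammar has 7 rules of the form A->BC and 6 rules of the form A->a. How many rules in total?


CNF allows two rule forms:
  A -> BC (binary): 7 rules
  A -> a (terminal): 6 rules
Total = 7 + 6 = 13

13


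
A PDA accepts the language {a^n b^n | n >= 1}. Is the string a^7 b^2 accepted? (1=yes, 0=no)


Language requires equal numbers of a's and b's
PDA pushes for each 'a', pops for each 'b'
Number of a's = 7
Number of b's = 2
7 != 2 -> Reject

0


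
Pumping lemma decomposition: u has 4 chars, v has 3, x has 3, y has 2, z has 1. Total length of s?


|s| = |u| + |v| + |x| + |y| + |z|
= 4 + 3 + 3 + 2 + 1
= 7 + 3 + 3
= 10 + 3
= 13

13


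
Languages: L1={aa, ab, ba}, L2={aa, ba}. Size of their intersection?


L1 = {aa, ab, ba}
L2 = {aa, ba}
Checking each string in L1 against L2:
  'aa': in L2? Yes
  'ab': in L2? No
  'ba': in L2? Yes
Intersection = {aa, ba}
|L1 ∩ L2| = 2

2


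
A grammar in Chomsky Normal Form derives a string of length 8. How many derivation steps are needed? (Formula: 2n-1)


Chomsky Normal Form derivation:
String length n = 8
Each step either:
  - Splits a nonterminal into two (n-1 such steps)
  - Converts a nonterminal to terminal (n such steps)
Total = (n-1) + n = 2n - 1
= 2(8) - 1
= 16 - 1
= 15

15


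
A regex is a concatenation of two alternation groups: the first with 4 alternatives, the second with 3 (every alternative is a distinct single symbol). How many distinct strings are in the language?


First group: 4 alternatives
Second group: 3 alternatives
Concatenation: each choice from group 1 pairs with each from group 2
Total = 4 x 3 = 12

12


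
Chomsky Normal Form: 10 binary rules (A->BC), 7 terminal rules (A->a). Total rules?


CNF allows two rule forms:
  A -> BC (binary): 10 rules
  A -> a (terminal): 7 rules
Total = 10 + 7 = 17

17


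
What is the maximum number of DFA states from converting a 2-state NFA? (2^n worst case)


NFA has 2 states
Subset construction: each DFA state = subset of NFA states
Maximum subsets = 2^2
2^2 = 4

4


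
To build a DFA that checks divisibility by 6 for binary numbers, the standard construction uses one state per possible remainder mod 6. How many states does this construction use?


Divisibility by 6 is tracked via the remainder mod 6: 0, 1, ..., 5
The construction assigns one state to each remainder
Number of remainders = 6

6


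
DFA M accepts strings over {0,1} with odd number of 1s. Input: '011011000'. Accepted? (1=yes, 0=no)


DFA has 2 states: q_even (start, accept=no) and q_odd
Processing string '011011000' character by character:
  Position 0: read '0', 1-count=0 -> q_even (no change)
  Position 1: read '1', 1-count=1 -> q_odd
  Position 2: read '1', 1-count=2 -> q_even
  Position 3: read '0', 1-count=2 -> q_even (no change)
  Position 4: read '1', 1-count=3 -> q_odd
  Position 5: read '1', 1-count=4 -> q_even
  Position 6: read '0', 1-count=4 -> q_even (no change)
  Position 7: read '0', 1-count=4 -> q_even (no change)
  Position 8: read '0', 1-count=4 -> q_even (no change)
Final state: q_even, total 1s = 4 (even); the DFA requires an odd count -> reject

0
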